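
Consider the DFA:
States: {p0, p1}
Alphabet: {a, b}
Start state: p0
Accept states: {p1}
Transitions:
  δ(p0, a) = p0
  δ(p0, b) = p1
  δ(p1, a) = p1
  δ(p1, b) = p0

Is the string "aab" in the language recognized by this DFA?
Processing string "aab":
  p0 --a--> p0
  p0 --a--> p0
  p0 --b--> p1
Final state: p1
Accept states: {p1}
Yes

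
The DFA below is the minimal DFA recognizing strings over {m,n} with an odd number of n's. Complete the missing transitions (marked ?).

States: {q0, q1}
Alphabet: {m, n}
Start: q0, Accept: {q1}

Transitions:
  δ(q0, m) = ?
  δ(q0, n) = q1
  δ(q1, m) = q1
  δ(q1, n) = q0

From the language and accept set, identify what each state tracks — q0: even number of n's so far; q1: odd number of n's so far.
Each missing δ(q, a) is the state matching the new tracked value after reading a.
δ(q0, m) = q0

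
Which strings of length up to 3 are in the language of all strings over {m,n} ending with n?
n, mn, nn, mmn, mnn, nmn, nnn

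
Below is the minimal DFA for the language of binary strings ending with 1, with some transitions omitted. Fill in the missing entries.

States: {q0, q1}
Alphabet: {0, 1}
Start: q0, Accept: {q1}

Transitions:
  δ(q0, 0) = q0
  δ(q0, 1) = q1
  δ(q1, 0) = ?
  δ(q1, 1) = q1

From the language and accept set, identify what each state tracks — q0: last symbol not 1; q1: last symbol is 1.
Each missing δ(q, a) is the state matching the new tracked value after reading a.
δ(q1, 0) = q0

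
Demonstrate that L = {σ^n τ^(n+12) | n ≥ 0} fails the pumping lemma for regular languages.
Assume L is regular with pumping length p. Idea: pumping the σ-block breaks the fixed offset of 12.
Choose s = σ^p τ^(p+12) ∈ L. By the pumping lemma, s = xyz with |xy| ≤ p, |y| > 0, so y = σ^k with k ≥ 1. Then xy²z = σ^(p+k) τ^(p+12). For this to be in L we would need p+12 = (p+k)+12, i.e. k = 0, contradicting k ≥ 1. So xy²z ∉ L.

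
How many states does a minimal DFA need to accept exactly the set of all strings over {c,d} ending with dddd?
By Myhill–Nerode, count the distinguishable equivalence classes: 5 classes — one per longest suffix of the input that is a prefix of 'dddd' (lengths 0 through 4); only the length-4 class is accepting.
5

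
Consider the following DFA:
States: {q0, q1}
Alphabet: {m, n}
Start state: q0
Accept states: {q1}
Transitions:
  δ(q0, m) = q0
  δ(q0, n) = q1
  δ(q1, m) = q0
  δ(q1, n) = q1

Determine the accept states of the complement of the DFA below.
Complement accept states = All states \ Original accept states
= {q0, q1} \ {q1}
{q0}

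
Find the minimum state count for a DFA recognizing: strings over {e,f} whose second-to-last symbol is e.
By Myhill–Nerode, count the distinguishable equivalence classes: 2^2 = 4 classes — the DFA must remember the last 2 symbols read; every pair of distinct length-2 suffixes is distinguishable by some continuation.
4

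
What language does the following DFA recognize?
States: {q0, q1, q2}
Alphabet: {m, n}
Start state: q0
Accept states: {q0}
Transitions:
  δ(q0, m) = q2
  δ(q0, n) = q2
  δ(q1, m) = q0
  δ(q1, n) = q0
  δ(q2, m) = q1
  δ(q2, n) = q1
Testing a few strings:
  'nn' → reject
  'mm' → reject
  'nmm' → accept
  'mnm' → accept
State roles: q0=length ≡ 0 (mod 3); q1=length ≡ 2 (mod 3); q2=length ≡ 1 (mod 3)
All strings over {m,n} whose length is a multiple of 3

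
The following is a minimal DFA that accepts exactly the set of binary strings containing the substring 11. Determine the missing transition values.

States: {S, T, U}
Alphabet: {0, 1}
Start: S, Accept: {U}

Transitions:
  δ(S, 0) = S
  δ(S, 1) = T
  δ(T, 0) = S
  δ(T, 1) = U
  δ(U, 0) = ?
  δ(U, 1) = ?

From the language and accept set, identify what each state tracks — S: no progress toward 11; T: one trailing 1; U: substring 11 seen.
Each missing δ(q, a) is the state matching the new tracked value after reading a.
δ(U, 0) = U; δ(U, 1) = U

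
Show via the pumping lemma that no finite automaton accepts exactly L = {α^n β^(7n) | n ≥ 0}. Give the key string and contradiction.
Assume L is regular with pumping length p. Idea: pumping the α-block breaks the 1:7 ratio.
Choose s = α^p β^(7p) (length 8p ≥ p). By the pumping lemma, s = xyz with |xy| ≤ p, |y| > 0, so y = α^k with k ≥ 1. Then xy²z = α^(p+k) β^(7p). For this to be in L we would need 7p = 7(p+k), i.e. 7k = 0, contradicting k ≥ 1. So xy²z ∉ L.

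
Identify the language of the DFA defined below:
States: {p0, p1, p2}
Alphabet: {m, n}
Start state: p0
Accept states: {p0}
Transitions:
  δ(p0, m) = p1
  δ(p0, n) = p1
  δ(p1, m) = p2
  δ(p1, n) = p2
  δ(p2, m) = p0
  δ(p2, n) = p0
Testing a few strings:
  'mmm' → accept
  'nm' → reject
  'n' → reject
  'nmmn' → reject
State roles: p0=length ≡ 0 (mod 3); p1=length ≡ 1 (mod 3); p2=length ≡ 2 (mod 3)
All strings over {m,n} whose length is a multiple of 3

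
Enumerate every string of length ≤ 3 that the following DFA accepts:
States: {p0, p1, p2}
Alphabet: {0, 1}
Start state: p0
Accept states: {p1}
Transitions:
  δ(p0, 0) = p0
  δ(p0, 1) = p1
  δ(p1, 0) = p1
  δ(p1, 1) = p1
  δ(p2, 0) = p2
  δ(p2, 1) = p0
1, 01, 10, 11, 001, 010, 011, 100, 101, 110, 111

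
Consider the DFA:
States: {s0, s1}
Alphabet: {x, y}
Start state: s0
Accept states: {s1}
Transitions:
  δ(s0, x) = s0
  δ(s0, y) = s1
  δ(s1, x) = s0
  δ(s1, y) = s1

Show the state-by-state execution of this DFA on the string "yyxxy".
read 'y': s0 → s1
  read 'y': s1 → s1
  read 'x': s1 → s0
  read 'x': s0 → s0
  read 'y': s0 → s1
s0 -> s1 -> s1 -> s0 -> s0 -> s1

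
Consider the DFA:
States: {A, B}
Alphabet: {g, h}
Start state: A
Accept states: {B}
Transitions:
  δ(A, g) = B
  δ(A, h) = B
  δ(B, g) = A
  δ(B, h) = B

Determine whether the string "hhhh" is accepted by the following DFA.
Processing string "hhhh":
  A --h--> B
  B --h--> B
  B --h--> B
  B --h--> B
Final state: B
Accept states: {B}
Yes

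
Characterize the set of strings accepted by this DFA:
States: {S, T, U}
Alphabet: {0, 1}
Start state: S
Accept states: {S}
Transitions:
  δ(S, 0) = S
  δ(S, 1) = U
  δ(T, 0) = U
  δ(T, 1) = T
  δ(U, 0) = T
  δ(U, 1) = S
Testing a few strings:
  '00' → accept
  '110' → accept
  '01' → reject
  '1' → reject
State roles: S=value ≡ 0 (mod 3); T=value ≡ 2 (mod 3); U=value ≡ 1 (mod 3)
All binary strings representing a multiple of 3 (read in base 2; leading zeros allowed and ε counts as 0)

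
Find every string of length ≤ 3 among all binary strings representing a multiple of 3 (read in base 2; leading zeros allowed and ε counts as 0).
ε, 0, 00, 11, 000, 011, 110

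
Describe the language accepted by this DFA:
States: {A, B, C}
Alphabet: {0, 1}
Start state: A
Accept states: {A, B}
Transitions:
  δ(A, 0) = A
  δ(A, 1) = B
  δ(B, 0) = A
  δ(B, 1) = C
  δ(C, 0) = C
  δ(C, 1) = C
Testing a few strings:
  '001' → accept
  '10' → accept
  '1' → accept
  '100' → accept
State roles: A=last symbol not 1 (ok); B=last symbol 1 (ok); C=saw 11 (dead)
All binary strings with no two consecutive 1's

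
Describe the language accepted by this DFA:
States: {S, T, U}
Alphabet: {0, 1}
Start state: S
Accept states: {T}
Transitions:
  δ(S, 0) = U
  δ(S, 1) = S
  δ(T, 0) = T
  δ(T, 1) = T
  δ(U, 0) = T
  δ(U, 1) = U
Testing a few strings:
  '1010' → accept
  '0110' → accept
  '0' → reject
  '0000' → accept
State roles: S=zero 0's seen; T=≥ two 0's seen; U=one 0 seen
All binary strings containing at least two 0's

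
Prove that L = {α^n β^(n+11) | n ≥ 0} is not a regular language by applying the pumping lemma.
Assume L is regular with pumping length p. Idea: pumping the α-block breaks the fixed offset of 11.
Choose s = α^p β^(p+11) ∈ L. By the pumping lemma, s = xyz with |xy| ≤ p, |y| > 0, so y = α^k with k ≥ 1. Then xy²z = α^(p+k) β^(p+11). For this to be in L we would need p+11 = (p+k)+11, i.e. k = 0, contradicting k ≥ 1. So xy²z ∉ L.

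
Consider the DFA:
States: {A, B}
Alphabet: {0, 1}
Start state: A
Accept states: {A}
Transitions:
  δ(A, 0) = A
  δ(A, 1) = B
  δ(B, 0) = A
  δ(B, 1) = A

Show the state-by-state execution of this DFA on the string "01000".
read '0': A → A
  read '1': A → B
  read '0': B → A
  read '0': A → A
  read '0': A → A
A -> A -> B -> A -> A -> A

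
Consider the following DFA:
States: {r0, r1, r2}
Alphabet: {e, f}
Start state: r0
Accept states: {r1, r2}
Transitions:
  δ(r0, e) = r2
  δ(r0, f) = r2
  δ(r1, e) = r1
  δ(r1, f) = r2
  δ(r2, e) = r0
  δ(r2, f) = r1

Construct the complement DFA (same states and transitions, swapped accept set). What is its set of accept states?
Complement accept states = All states \ Original accept states
= {r0, r1, r2} \ {r1, r2}
{r0}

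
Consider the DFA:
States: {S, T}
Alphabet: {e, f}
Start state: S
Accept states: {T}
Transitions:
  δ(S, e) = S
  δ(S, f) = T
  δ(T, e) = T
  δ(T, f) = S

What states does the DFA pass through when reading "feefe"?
read 'f': S → T
  read 'e': T → T
  read 'e': T → T
  read 'f': T → S
  read 'e': S → S
S -> T -> T -> T -> S -> S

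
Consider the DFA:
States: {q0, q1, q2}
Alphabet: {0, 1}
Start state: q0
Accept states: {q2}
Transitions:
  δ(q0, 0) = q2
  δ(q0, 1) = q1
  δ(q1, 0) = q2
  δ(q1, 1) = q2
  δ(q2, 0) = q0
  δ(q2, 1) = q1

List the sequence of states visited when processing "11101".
read '1': q0 → q1
  read '1': q1 → q2
  read '1': q2 → q1
  read '0': q1 → q2
  read '1': q2 → q1
q0 -> q1 -> q2 -> q1 -> q2 -> q1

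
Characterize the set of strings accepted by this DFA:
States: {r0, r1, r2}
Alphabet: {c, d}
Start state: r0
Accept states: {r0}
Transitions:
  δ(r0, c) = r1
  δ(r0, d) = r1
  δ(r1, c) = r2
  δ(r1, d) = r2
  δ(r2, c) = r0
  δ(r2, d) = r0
Testing a few strings:
  'd' → reject
  'dccc' → reject
  'cc' → reject
  'c' → reject
State roles: r0=length ≡ 0 (mod 3); r1=length ≡ 1 (mod 3); r2=length ≡ 2 (mod 3)
All strings over {c,d} whose length is a multiple of 3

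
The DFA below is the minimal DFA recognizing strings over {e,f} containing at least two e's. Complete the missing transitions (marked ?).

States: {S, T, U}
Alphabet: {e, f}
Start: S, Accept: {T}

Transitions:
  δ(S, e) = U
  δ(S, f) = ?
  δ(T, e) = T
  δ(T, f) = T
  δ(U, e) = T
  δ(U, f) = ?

From the language and accept set, identify what each state tracks — S: zero e's seen; T: ≥ two e's seen; U: one e seen.
Each missing δ(q, a) is the state matching the new tracked value after reading a.
δ(S, f) = S; δ(U, f) = U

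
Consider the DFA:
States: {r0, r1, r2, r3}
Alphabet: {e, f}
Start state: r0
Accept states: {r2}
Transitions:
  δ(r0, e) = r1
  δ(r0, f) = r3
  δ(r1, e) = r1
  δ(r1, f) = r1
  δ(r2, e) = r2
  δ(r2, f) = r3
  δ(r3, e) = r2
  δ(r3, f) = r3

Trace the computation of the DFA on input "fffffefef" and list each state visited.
read 'f': r0 → r3
  read 'f': r3 → r3
  read 'f': r3 → r3
  read 'f': r3 → r3
  read 'f': r3 → r3
  read 'e': r3 → r2
  read 'f': r2 → r3
  read 'e': r3 → r2
  read 'f': r2 → r3
r0 -> r3 -> r3 -> r3 -> r3 -> r3 -> r2 -> r3 -> r2 -> r3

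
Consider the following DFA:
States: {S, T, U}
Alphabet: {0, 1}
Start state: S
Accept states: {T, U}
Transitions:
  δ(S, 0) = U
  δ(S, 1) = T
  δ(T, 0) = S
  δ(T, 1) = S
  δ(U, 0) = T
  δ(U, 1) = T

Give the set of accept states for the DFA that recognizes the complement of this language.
Complement accept states = All states \ Original accept states
= {S, T, U} \ {T, U}
{S}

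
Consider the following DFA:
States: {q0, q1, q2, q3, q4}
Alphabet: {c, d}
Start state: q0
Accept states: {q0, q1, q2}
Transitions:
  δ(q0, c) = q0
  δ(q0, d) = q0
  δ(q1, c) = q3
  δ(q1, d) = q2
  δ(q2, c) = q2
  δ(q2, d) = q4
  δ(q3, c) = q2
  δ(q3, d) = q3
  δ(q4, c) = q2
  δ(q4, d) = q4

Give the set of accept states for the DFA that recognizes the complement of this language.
Complement accept states = All states \ Original accept states
= {q0, q1, q2, q3, q4} \ {q0, q1, q2}
{q3, q4}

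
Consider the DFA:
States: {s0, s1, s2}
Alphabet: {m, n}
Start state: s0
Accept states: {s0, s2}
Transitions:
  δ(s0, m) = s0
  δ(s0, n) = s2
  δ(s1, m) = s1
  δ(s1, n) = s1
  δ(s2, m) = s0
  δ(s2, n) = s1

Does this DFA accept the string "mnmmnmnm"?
Processing string "mnmmnmnm":
  s0 --m--> s0
  s0 --n--> s2
  s2 --m--> s0
  s0 --m--> s0
  s0 --n--> s2
  s2 --m--> s0
  s0 --n--> s2
  s2 --m--> s0
Final state: s0
Accept states: {s0, s2}
Yes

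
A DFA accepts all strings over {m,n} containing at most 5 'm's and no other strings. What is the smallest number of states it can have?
By Myhill–Nerode, count the distinguishable equivalence classes: 7 classes — having seen 0, 1, …, 5, or >5 copies of 'm'; counts 0 through 5 are accepting and >5 is dead.
7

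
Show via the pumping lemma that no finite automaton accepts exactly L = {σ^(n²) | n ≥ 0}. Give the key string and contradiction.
Assume L is regular with pumping length p. Idea: pumping adds a fixed amount, but gaps between consecutive squares grow.
Choose s = σ^(p²) (length p² ≥ p). By the pumping lemma, s = xyz with |xy| ≤ p, |y| > 0, so |y| = k with 1 ≤ k ≤ p. Then |xy²z| = p²+k. Since p² < p²+k ≤ p²+p < (p+1)², the length p²+k lies strictly between consecutive squares, so it is not a perfect square and xy²z ∉ L.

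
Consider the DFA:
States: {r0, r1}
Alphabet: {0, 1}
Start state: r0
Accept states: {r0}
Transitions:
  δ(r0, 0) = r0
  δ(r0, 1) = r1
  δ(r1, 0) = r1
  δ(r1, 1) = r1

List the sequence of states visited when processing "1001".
read '1': r0 → r1
  read '0': r1 → r1
  read '0': r1 → r1
  read '1': r1 → r1
r0 -> r1 -> r1 -> r1 -> r1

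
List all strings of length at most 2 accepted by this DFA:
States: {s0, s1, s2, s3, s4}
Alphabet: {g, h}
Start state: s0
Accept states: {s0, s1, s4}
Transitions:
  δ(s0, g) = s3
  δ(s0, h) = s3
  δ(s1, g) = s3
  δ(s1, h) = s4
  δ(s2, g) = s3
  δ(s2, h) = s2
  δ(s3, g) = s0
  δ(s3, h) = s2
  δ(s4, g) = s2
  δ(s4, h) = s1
ε, gg, hg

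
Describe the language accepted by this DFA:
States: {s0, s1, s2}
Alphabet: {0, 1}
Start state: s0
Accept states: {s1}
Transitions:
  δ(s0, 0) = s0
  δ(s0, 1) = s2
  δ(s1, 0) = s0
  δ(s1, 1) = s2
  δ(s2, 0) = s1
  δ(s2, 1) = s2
Testing a few strings:
  '1' → reject
  '0' → reject
  '110' → accept
  '01' → reject
State roles: s0=no suffix match; s1=suffix is 10; s2=one trailing 1
All binary strings ending with 10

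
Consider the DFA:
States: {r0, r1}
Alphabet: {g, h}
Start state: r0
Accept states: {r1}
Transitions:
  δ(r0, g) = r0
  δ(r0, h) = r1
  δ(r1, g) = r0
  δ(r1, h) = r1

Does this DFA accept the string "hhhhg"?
Processing string "hhhhg":
  r0 --h--> r1
  r1 --h--> r1
  r1 --h--> r1
  r1 --h--> r1
  r1 --g--> r0
Final state: r0
Accept states: {r1}
No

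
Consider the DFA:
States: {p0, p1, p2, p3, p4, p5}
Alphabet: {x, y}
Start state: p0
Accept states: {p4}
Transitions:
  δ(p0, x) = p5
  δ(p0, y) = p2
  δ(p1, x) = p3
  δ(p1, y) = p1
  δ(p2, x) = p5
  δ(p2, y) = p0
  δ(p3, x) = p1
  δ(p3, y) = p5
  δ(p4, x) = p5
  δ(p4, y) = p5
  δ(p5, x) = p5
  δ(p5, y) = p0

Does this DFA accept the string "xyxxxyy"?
Processing string "xyxxxyy":
  p0 --x--> p5
  p5 --y--> p0
  p0 --x--> p5
  p5 --x--> p5
  p5 --x--> p5
  p5 --y--> p0
  p0 --y--> p2
Final state: p2
Accept states: {p4}
No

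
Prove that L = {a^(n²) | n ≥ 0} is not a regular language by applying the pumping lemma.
Assume L is regular with pumping length p. Idea: pumping adds a fixed amount, but gaps between consecutive squares grow.
Choose s = a^(p²) (length p² ≥ p). By the pumping lemma, s = xyz with |xy| ≤ p, |y| > 0, so |y| = k with 1 ≤ k ≤ p. Then |xy²z| = p²+k. Since p² < p²+k ≤ p²+p < (p+1)², the length p²+k lies strictly between consecutive squares, so it is not a perfect square and xy²z ∉ L.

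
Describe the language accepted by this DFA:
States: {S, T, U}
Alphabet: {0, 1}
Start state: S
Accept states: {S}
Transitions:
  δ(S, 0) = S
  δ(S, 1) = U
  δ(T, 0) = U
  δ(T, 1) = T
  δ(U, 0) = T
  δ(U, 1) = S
Testing a few strings:
  '01' → reject
  '11' → accept
  '100' → reject
  '011' → accept
State roles: S=value ≡ 0 (mod 3); T=value ≡ 2 (mod 3); U=value ≡ 1 (mod 3)
All binary strings representing a multiple of 3 (read in base 2; leading zeros allowed and ε counts as 0)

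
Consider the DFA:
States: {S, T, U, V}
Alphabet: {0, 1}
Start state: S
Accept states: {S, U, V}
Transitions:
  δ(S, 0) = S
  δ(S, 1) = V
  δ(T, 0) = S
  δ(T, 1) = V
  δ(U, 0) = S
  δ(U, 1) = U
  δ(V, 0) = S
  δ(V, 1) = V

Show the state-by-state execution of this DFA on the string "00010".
read '0': S → S
  read '0': S → S
  read '0': S → S
  read '1': S → V
  read '0': V → S
S -> S -> S -> S -> V -> S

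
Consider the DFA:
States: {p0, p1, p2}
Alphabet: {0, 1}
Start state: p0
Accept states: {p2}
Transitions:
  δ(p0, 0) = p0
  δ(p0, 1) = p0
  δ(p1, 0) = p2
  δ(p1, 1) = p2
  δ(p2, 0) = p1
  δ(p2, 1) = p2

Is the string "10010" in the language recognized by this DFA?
Processing string "10010":
  p0 --1--> p0
  p0 --0--> p0
  p0 --0--> p0
  p0 --1--> p0
  p0 --0--> p0
Final state: p0
Accept states: {p2}
No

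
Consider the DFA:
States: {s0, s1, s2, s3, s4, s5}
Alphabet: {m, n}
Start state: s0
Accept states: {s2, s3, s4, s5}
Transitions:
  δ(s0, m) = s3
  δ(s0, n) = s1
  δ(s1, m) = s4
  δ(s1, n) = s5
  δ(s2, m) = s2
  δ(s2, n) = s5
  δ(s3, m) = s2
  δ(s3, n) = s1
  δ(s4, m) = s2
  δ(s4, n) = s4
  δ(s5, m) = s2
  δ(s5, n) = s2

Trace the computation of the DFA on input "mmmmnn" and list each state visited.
read 'm': s0 → s3
  read 'm': s3 → s2
  read 'm': s2 → s2
  read 'm': s2 → s2
  read 'n': s2 → s5
  read 'n': s5 → s2
s0 -> s3 -> s2 -> s2 -> s2 -> s5 -> s2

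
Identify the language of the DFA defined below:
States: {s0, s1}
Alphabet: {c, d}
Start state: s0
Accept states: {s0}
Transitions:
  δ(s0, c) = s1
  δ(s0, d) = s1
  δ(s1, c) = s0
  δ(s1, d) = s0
Testing a few strings:
  'd' → reject
  'dc' → accept
  'ddd' → reject
  'cdc' → reject
State roles: s0=even length so far; s1=odd length so far
All strings over {c,d} of even length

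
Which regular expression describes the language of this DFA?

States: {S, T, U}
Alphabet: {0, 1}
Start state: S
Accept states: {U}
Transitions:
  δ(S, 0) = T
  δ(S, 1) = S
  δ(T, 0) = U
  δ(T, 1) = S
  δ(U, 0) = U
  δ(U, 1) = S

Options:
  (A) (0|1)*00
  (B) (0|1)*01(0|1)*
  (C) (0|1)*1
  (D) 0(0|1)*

Check each option against the DFA on short strings; one disagreement eliminates an option:
  (A) (0|1)*00: agrees with the DFA on every string of length ≤ 6
  (B) (0|1)*01(0|1)*: on '00' the DFA goes S → T → U and accepts (U ∈ Accept), but the regex does not match it → eliminate
  (C) (0|1)*1: on '1' the DFA goes S → S and rejects (S ∉ Accept), but the regex matches it → eliminate
  (D) 0(0|1)*: on '0' the DFA goes S → T and rejects (T ∉ Accept), but the regex matches it → eliminate
Only (A) is consistent with the DFA.
(A) (0|1)*00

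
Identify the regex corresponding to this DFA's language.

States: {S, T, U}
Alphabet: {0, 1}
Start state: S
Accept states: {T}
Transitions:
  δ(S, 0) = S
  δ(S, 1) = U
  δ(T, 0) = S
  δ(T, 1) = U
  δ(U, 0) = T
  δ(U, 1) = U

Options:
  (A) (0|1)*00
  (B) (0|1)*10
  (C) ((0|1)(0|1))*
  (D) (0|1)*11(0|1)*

Check each option against the DFA on short strings; one disagreement eliminates an option:
  (A) (0|1)*00: on '00' the DFA goes S → S → S and rejects (S ∉ Accept), but the regex matches it → eliminate
  (B) (0|1)*10: agrees with the DFA on every string of length ≤ 6
  (C) ((0|1)(0|1))*: on ε the DFA stays in S and rejects (S ∉ Accept), but the regex matches it → eliminate
  (D) (0|1)*11(0|1)*: on '10' the DFA goes S → U → T and accepts (T ∈ Accept), but the regex does not match it → eliminate
Only (B) is consistent with the DFA.
(B) (0|1)*10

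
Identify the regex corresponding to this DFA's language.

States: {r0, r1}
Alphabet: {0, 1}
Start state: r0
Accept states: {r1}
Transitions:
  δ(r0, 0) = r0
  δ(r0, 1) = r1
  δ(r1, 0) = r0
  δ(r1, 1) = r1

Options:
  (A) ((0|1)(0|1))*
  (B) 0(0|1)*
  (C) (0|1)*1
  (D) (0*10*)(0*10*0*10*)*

Check each option against the DFA on short strings; one disagreement eliminates an option:
  (A) ((0|1)(0|1))*: on ε the DFA stays in r0 and rejects (r0 ∉ Accept), but the regex matches it → eliminate
  (B) 0(0|1)*: on '0' the DFA goes r0 → r0 and rejects (r0 ∉ Accept), but the regex matches it → eliminate
  (C) (0|1)*1: agrees with the DFA on every string of length ≤ 6
  (D) (0*10*)(0*10*0*10*)*: on '10' the DFA goes r0 → r1 → r0 and rejects (r0 ∉ Accept), but the regex matches it → eliminate
Only (C) is consistent with the DFA.
(C) (0|1)*1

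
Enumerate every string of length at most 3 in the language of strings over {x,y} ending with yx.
yx, xyx, yyx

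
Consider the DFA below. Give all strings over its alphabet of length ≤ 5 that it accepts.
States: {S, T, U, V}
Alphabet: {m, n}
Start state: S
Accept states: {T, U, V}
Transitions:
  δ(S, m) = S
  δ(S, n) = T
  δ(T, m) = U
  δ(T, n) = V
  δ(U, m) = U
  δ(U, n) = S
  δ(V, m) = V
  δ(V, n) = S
n, mn, nm, nn, mmn, mnm, mnn, nmm, nnm, mmmn, mmnm, mmnn, mnmm, mnnm, nmmm, nmnn, nnmm, nnnn, mmmmn, mmmnm, mmmnn, mmnmm, mmnnm, mnmmm, mnmnn, mnnmm, mnnnn, nmmmm, nmmnn, nmnmn, nmnnm, nmnnn, nnmmm, nnmnn, nnnmn, nnnnm, nnnnn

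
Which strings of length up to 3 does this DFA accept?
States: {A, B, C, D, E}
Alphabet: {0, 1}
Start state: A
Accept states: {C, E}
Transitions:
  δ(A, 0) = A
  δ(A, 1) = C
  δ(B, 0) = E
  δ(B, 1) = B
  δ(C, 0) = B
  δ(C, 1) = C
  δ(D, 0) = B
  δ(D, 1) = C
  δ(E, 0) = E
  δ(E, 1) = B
1, 01, 11, 001, 011, 100, 111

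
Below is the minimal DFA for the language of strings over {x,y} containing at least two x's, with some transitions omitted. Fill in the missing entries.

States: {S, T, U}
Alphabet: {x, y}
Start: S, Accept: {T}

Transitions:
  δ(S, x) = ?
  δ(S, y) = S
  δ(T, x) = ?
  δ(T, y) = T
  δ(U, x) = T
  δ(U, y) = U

From the language and accept set, identify what each state tracks — S: zero x's seen; T: ≥ two x's seen; U: one x seen.
Each missing δ(q, a) is the state matching the new tracked value after reading a.
δ(S, x) = U; δ(T, x) = T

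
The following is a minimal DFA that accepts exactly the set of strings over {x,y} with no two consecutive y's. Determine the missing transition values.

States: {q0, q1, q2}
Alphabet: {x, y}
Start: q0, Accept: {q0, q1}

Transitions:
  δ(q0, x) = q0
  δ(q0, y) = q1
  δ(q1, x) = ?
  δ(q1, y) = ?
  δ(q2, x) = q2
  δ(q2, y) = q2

From the language and accept set, identify what each state tracks — q0: last symbol not y (ok); q1: last symbol y (ok); q2: saw yy (dead).
Each missing δ(q, a) is the state matching the new tracked value after reading a.
δ(q1, x) = q0; δ(q1, y) = q2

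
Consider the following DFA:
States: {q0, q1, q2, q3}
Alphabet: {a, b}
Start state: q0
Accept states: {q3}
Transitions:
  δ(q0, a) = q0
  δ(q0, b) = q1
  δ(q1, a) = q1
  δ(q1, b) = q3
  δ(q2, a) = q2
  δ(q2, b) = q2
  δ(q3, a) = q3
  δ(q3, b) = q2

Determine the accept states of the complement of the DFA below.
Complement accept states = All states \ Original accept states
= {q0, q1, q2, q3} \ {q3}
{q0, q1, q2}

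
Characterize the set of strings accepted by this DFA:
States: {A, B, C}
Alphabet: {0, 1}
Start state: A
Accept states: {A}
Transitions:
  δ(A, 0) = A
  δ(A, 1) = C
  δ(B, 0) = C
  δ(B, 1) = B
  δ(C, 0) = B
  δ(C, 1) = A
Testing a few strings:
  '000' → accept
  '00' → accept
  '10' → reject
  '0000' → accept
State roles: A=value ≡ 0 (mod 3); B=value ≡ 2 (mod 3); C=value ≡ 1 (mod 3)
All binary strings representing a multiple of 3 (read in base 2; leading zeros allowed and ε counts as 0)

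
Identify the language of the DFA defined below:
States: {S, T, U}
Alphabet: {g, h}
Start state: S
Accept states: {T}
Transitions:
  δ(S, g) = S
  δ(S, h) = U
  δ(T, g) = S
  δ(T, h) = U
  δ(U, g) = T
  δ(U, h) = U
Testing a few strings:
  'g' → reject
  'ghgg' → reject
  'hghh' → reject
  'hh' → reject
State roles: S=no suffix match; T=suffix is hg; U=one trailing h
All strings over {g,h} ending with hg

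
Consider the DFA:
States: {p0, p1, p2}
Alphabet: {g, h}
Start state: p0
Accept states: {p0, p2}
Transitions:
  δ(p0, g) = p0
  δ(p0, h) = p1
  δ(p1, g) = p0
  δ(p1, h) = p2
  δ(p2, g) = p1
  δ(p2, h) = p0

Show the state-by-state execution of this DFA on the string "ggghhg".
read 'g': p0 → p0
  read 'g': p0 → p0
  read 'g': p0 → p0
  read 'h': p0 → p1
  read 'h': p1 → p2
  read 'g': p2 → p1
p0 -> p0 -> p0 -> p0 -> p1 -> p2 -> p1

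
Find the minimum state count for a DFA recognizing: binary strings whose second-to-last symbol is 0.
By Myhill–Nerode, count the distinguishable equivalence classes: 2^2 = 4 classes — the DFA must remember the last 2 symbols read; every pair of distinct length-2 suffixes is distinguishable by some continuation.
4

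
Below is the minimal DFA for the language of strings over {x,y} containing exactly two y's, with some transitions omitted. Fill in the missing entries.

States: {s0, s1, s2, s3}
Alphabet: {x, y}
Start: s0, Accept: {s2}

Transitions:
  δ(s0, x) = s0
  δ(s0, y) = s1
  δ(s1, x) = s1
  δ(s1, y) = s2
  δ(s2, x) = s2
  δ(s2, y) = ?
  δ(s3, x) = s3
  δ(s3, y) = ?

From the language and accept set, identify what each state tracks — s0: zero y's; s1: one y; s2: two y's; s3: ≥ three y's (dead).
Each missing δ(q, a) is the state matching the new tracked value after reading a.
δ(s2, y) = s3; δ(s3, y) = s3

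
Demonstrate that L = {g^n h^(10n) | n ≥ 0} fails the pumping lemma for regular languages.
Assume L is regular with pumping length p. Idea: pumping the g-block breaks the 1:10 ratio.
Choose s = g^p h^(10p) (length 11p ≥ p). By the pumping lemma, s = xyz with |xy| ≤ p, |y| > 0, so y = g^k with k ≥ 1. Then xy²z = g^(p+k) h^(10p). For this to be in L we would need 10p = 10(p+k), i.e. 10k = 0, contradicting k ≥ 1. So xy²z ∉ L.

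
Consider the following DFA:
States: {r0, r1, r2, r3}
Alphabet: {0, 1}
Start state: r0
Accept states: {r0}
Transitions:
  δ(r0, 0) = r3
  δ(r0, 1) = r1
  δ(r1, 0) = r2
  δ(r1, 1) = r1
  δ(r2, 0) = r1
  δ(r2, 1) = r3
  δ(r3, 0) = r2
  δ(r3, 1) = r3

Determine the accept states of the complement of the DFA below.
Complement accept states = All states \ Original accept states
= {r0, r1, r2, r3} \ {r0}
{r1, r2, r3}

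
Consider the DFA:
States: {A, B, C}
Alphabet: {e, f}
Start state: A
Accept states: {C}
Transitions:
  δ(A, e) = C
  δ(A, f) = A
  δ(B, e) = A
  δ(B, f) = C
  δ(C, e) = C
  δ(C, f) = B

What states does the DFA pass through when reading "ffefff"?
read 'f': A → A
  read 'f': A → A
  read 'e': A → C
  read 'f': C → B
  read 'f': B → C
  read 'f': C → B
A -> A -> A -> C -> B -> C -> B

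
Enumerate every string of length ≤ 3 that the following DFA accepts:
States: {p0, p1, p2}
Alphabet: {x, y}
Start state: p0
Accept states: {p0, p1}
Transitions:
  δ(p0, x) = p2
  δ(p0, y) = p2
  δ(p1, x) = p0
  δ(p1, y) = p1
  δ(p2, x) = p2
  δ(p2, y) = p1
ε, xy, yy, xxy, xyx, xyy, yxy, yyx, yyy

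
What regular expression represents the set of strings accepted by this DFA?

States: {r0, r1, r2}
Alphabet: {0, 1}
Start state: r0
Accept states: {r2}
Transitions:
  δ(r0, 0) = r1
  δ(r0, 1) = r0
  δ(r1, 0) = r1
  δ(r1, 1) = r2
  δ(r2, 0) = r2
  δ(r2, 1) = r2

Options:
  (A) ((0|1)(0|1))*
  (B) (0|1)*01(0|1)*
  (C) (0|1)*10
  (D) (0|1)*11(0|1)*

Check each option against the DFA on short strings; one disagreement eliminates an option:
  (A) ((0|1)(0|1))*: on ε the DFA stays in r0 and rejects (r0 ∉ Accept), but the regex matches it → eliminate
  (B) (0|1)*01(0|1)*: agrees with the DFA on every string of length ≤ 6
  (C) (0|1)*10: on '01' the DFA goes r0 → r1 → r2 and accepts (r2 ∈ Accept), but the regex does not match it → eliminate
  (D) (0|1)*11(0|1)*: on '01' the DFA goes r0 → r1 → r2 and accepts (r2 ∈ Accept), but the regex does not match it → eliminate
Only (B) is consistent with the DFA.
(B) (0|1)*01(0|1)*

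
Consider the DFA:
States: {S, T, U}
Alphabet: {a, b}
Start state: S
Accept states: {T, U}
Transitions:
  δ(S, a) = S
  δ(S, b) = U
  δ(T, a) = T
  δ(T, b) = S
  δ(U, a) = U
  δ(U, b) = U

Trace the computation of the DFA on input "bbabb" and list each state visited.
read 'b': S → U
  read 'b': U → U
  read 'a': U → U
  read 'b': U → U
  read 'b': U → U
S -> U -> U -> U -> U -> U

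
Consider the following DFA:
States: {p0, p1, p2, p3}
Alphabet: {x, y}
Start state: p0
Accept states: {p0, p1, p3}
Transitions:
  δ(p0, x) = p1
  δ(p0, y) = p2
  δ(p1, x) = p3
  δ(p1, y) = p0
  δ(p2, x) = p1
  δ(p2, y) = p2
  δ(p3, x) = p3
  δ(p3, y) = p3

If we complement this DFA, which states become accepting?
Complement accept states = All states \ Original accept states
= {p0, p1, p2, p3} \ {p0, p1, p3}
{p2}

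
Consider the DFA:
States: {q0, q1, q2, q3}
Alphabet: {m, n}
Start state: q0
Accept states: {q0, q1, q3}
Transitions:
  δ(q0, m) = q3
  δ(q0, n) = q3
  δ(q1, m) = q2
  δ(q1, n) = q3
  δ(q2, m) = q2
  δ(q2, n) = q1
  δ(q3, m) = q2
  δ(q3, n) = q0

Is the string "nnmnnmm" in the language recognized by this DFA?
Processing string "nnmnnmm":
  q0 --n--> q3
  q3 --n--> q0
  q0 --m--> q3
  q3 --n--> q0
  q0 --n--> q3
  q3 --m--> q2
  q2 --m--> q2
Final state: q2
Accept states: {q0, q1, q3}
No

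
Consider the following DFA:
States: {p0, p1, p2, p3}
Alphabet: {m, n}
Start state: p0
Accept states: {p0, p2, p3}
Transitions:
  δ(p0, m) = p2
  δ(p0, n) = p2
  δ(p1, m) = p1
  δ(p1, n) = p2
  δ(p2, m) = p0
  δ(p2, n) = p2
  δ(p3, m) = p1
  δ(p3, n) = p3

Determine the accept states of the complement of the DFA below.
Complement accept states = All states \ Original accept states
= {p0, p1, p2, p3} \ {p0, p2, p3}
{p1}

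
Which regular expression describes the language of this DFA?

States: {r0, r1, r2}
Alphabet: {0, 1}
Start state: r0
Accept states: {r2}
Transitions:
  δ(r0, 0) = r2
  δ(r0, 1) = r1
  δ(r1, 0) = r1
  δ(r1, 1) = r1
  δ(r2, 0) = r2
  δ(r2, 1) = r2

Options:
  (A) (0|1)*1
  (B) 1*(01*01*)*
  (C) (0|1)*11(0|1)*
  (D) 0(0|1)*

Check each option against the DFA on short strings; one disagreement eliminates an option:
  (A) (0|1)*1: on '0' the DFA goes r0 → r2 and accepts (r2 ∈ Accept), but the regex does not match it → eliminate
  (B) 1*(01*01*)*: on ε the DFA stays in r0 and rejects (r0 ∉ Accept), but the regex matches it → eliminate
  (C) (0|1)*11(0|1)*: on '0' the DFA goes r0 → r2 and accepts (r2 ∈ Accept), but the regex does not match it → eliminate
  (D) 0(0|1)*: agrees with the DFA on every string of length ≤ 6
Only (D) is consistent with the DFA.
(D) 0(0|1)*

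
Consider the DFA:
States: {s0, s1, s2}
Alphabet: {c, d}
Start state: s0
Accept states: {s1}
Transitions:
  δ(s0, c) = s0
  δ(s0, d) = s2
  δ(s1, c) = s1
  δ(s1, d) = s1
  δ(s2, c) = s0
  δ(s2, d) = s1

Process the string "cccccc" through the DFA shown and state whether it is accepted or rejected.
Processing string "cccccc":
  s0 --c--> s0
  s0 --c--> s0
  s0 --c--> s0
  s0 --c--> s0
  s0 --c--> s0
  s0 --c--> s0
Final state: s0
Accept states: {s1}
No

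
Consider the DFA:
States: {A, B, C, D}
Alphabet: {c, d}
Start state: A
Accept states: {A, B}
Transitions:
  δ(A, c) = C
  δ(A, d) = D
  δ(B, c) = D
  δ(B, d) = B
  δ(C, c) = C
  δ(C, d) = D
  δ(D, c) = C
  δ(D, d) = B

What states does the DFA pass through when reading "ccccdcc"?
read 'c': A → C
  read 'c': C → C
  read 'c': C → C
  read 'c': C → C
  read 'd': C → D
  read 'c': D → C
  read 'c': C → C
A -> C -> C -> C -> C -> D -> C -> C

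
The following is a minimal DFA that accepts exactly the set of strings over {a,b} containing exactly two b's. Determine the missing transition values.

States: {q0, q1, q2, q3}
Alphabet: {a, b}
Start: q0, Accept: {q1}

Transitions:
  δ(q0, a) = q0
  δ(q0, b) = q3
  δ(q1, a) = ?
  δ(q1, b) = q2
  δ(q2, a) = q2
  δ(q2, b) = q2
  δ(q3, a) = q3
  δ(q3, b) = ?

From the language and accept set, identify what each state tracks — q0: zero b's; q1: two b's; q2: ≥ three b's (dead); q3: one b.
Each missing δ(q, a) is the state matching the new tracked value after reading a.
δ(q1, a) = q1; δ(q3, b) = q1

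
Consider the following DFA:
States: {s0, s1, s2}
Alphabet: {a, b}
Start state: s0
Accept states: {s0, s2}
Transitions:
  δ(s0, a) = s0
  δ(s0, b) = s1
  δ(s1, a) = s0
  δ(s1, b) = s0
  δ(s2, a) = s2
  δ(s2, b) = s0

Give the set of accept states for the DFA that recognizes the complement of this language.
Complement accept states = All states \ Original accept states
= {s0, s1, s2} \ {s0, s2}
{s1}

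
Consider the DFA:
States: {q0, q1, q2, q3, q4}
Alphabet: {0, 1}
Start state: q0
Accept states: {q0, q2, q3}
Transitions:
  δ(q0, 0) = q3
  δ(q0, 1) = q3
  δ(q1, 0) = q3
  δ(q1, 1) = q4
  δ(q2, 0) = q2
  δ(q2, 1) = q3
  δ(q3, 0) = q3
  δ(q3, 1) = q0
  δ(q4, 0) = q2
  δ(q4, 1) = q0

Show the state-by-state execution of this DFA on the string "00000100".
read '0': q0 → q3
  read '0': q3 → q3
  read '0': q3 → q3
  read '0': q3 → q3
  read '0': q3 → q3
  read '1': q3 → q0
  read '0': q0 → q3
  read '0': q3 → q3
q0 -> q3 -> q3 -> q3 -> q3 -> q3 -> q0 -> q3 -> q3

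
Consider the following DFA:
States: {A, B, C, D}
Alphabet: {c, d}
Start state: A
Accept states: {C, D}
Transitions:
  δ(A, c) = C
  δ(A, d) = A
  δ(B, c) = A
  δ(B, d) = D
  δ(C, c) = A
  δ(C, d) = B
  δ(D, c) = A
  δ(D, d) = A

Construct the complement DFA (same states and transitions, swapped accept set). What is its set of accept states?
Complement accept states = All states \ Original accept states
= {A, B, C, D} \ {C, D}
{A, B}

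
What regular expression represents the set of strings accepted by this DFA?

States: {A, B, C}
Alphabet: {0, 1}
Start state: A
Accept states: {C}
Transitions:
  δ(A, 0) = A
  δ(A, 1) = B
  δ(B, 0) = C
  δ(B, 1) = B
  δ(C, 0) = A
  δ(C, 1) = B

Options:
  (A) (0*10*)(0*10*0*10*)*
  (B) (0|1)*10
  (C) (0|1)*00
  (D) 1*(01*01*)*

Check each option against the DFA on short strings; one disagreement eliminates an option:
  (A) (0*10*)(0*10*0*10*)*: on '1' the DFA goes A → B and rejects (B ∉ Accept), but the regex matches it → eliminate
  (B) (0|1)*10: agrees with the DFA on every string of length ≤ 6
  (C) (0|1)*00: on '00' the DFA goes A → A → A and rejects (A ∉ Accept), but the regex matches it → eliminate
  (D) 1*(01*01*)*: on ε the DFA stays in A and rejects (A ∉ Accept), but the regex matches it → eliminate
Only (B) is consistent with the DFA.
(B) (0|1)*10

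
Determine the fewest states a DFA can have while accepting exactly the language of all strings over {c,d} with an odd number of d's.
By Myhill–Nerode, count the distinguishable equivalence classes: two classes — parity of the count of d's.
2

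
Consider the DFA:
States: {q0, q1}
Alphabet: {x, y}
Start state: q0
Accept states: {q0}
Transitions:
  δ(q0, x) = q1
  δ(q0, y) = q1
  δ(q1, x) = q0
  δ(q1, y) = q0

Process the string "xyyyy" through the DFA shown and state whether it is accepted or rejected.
Processing string "xyyyy":
  q0 --x--> q1
  q1 --y--> q0
  q0 --y--> q1
  q1 --y--> q0
  q0 --y--> q1
Final state: q1
Accept states: {q0}
No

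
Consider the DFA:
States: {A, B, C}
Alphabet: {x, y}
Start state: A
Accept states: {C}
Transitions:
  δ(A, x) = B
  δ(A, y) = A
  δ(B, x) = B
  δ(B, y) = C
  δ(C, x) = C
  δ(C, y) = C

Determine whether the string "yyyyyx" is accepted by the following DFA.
Processing string "yyyyyx":
  A --y--> A
  A --y--> A
  A --y--> A
  A --y--> A
  A --y--> A
  A --x--> B
Final state: B
Accept states: {C}
No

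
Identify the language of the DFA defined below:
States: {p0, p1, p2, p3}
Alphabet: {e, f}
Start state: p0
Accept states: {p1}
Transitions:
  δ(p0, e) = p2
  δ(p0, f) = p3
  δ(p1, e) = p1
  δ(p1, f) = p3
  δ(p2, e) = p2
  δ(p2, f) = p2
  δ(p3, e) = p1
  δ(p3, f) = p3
Testing a few strings:
  'eff' → reject
  'f' → reject
  'ffe' → accept
  'eef' → reject
State roles: p0=no input read; p1=started with f, last symbol e; p2=started with e (dead); p3=started with f, last symbol f
All strings over {e,f} that start with f and end with e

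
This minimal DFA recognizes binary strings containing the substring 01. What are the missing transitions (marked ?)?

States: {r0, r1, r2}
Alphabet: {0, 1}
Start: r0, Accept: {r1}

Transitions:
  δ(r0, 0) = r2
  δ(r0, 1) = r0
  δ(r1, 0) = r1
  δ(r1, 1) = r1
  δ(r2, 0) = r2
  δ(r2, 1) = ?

From the language and accept set, identify what each state tracks — r0: no 0 seen yet; r1: substring 01 seen; r2: seen a 0, waiting for 1.
Each missing δ(q, a) is the state matching the new tracked value after reading a.
δ(r2, 1) = r1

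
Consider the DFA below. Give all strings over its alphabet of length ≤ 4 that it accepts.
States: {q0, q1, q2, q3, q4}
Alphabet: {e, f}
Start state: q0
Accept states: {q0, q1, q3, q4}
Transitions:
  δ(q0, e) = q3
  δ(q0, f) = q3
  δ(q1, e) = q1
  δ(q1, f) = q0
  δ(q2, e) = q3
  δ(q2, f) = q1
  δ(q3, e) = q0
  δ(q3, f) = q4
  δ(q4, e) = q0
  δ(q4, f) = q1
ε, e, f, ee, ef, fe, ff, eee, eef, efe, eff, fee, fef, ffe, fff, eeee, eeef, eefe, eeff, efee, efef, effe, efff, feee, feef, fefe, feff, ffee, ffef, fffe, ffff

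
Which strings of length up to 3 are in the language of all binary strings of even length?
ε, 00, 01, 10, 11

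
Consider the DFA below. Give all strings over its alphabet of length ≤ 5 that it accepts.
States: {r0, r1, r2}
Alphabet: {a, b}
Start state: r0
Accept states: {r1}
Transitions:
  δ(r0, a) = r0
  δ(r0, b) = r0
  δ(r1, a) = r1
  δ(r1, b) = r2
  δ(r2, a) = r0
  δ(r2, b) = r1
None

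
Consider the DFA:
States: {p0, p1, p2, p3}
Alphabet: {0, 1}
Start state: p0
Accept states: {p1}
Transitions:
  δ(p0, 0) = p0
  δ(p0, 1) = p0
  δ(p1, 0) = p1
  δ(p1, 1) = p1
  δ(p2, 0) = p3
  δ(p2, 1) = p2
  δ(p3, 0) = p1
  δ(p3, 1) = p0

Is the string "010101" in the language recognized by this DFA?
Processing string "010101":
  p0 --0--> p0
  p0 --1--> p0
  p0 --0--> p0
  p0 --1--> p0
  p0 --0--> p0
  p0 --1--> p0
Final state: p0
Accept states: {p1}
No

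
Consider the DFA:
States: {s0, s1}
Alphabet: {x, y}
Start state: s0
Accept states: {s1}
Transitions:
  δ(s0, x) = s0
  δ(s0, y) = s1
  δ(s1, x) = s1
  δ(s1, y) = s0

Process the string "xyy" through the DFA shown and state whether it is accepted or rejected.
Processing string "xyy":
  s0 --x--> s0
  s0 --y--> s1
  s1 --y--> s0
Final state: s0
Accept states: {s1}
No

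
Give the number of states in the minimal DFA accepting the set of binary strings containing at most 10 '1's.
By Myhill–Nerode, count the distinguishable equivalence classes: 12 classes — having seen 0, 1, …, 10, or >10 copies of '1'; counts 0 through 10 are accepting and >10 is dead.
12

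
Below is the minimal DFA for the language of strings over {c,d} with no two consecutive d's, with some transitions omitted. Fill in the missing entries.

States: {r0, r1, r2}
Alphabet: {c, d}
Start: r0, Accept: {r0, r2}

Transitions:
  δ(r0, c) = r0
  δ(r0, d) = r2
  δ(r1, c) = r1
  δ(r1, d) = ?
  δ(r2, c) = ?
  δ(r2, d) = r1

From the language and accept set, identify what each state tracks — r0: last symbol not d (ok); r1: saw dd (dead); r2: last symbol d (ok).
Each missing δ(q, a) is the state matching the new tracked value after reading a.
δ(r1, d) = r1; δ(r2, c) = r0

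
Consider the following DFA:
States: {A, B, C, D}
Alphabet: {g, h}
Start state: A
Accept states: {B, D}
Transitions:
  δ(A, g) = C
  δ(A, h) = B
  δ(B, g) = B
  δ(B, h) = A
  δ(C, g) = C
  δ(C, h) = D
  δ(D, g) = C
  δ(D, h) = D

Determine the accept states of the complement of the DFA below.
Complement accept states = All states \ Original accept states
= {A, B, C, D} \ {B, D}
{A, C}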